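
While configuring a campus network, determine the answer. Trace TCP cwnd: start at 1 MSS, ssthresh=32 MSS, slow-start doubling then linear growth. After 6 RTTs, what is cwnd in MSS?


RTT 0: cwnd = 1 MSS (initial)
RTT 1: cwnd = 2 MSS (slow start, doubled)
RTT 2: cwnd = 4 MSS (slow start, doubled)
RTT 3: cwnd = 8 MSS (slow start, doubled)
RTT 4: cwnd = 16 MSS (slow start, doubled)
RTT 5: cwnd = 32 MSS (slow start, doubled)
RTT 6: cwnd = 33 MSS (congestion avoidance, +1)

33


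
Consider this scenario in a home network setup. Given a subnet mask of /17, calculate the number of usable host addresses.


Given: subnet mask /17
Host bits = 32 - 17 = 15
Total addresses = 2^15 = 32768
Usable hosts = 32768 - 2 (network + broadcast) = 32766

32766


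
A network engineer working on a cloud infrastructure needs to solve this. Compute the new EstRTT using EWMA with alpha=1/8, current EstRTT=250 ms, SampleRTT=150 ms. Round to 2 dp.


Given: EstRTT = 250 ms, SampleRTT = 150 ms, alpha = 1/8
New EstRTT = (1 - alpha) * EstRTT + alpha * SampleRTT
(7/8) * 250 = 218.75
(1/8) * 150 = 18.75
New EstRTT = 218.75 + 18.75 = 237.5 ms -> 237.50 ms (2 dp)

237.50


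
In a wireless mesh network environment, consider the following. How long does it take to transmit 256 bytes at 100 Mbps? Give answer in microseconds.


Given: packet = 256 bytes, bandwidth = 100 Mbps
Packet in bits = 256 * 8 = 2048 bits
Bandwidth = 100 * 10^6 = 100000000 bps
Time = 2048 / 100000000 seconds
Time in us = 2048 * 10^6 / 100000000 = 20.48

20.48


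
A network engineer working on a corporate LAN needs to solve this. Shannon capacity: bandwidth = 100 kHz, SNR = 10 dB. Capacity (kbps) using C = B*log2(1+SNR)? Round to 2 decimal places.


Given: B = 100 kHz, SNR = 10 dB
SNR linear = 10^(10/10) = 10
1 + SNR = 11
log2(11) = 3.4594316186
C = 100 * 1000 * 3.4594316186 = 345943.1619 bps
C = 345.943162 kbps -> 345.94 kbps (2 dp)

345.94


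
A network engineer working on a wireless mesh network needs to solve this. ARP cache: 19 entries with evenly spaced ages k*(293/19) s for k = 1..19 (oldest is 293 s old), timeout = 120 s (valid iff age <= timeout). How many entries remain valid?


Ages are k * 293/19 s for k = 1..19 (spacing = 15.4211 s).
Entry k is valid iff k * 293/19 <= 120 iff k <= 19 * 120 / 293 = 7.7816
n_valid = floor(7.7816) = 7
(n_stale = 19 - 7 = 12)

7


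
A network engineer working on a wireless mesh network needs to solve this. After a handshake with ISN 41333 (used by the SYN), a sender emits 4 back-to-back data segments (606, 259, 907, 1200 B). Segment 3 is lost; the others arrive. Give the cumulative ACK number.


SYN uses sequence number 41333; first data byte = ISN + 1 = 41334.
Segment 1: SEQ = 41334, len = 606 B, covers [41334, 41939]
Segment 2: SEQ = 41940, len = 259 B, covers [41940, 42198]
Segment 3: SEQ = 42199, len = 907 B, covers [42199, 43105] [LOST]
Segment 4: SEQ = 43106, len = 1200 B, covers [43106, 44305]
In-order data received: bytes [41334, 42198] (segments 1..2).
Segment 3 missing -> gap begins at byte 42199; later segments buffered out of order.
Cumulative ACK = next expected in-order byte = 41334 + 606 + 259 = 42199

42199


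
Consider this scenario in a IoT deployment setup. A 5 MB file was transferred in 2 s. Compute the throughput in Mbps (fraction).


Given: file = 5 MB, time = 2 s
File in Mb = 5 * 8 = 40 Mb
Throughput = 40 / 2 Mbps
Throughput = 20 Mbps

20


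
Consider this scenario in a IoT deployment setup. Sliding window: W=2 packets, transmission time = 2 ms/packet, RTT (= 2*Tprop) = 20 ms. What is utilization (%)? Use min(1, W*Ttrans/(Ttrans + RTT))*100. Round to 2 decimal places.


Given: W = 2, Ttrans = 2 ms, RTT = 20 ms (= 2 * Tprop, Tprop = 10 ms)
Cycle time = Ttrans + RTT = 2 + 20 = 22 ms (first packet sent until its ACK returns)
W * Ttrans = 2 * 2 = 4 ms of sending per cycle
W * Ttrans / (Ttrans + RTT) = 4 / 22 = 0.181818
U = min(1, 0.181818) = 0.181818
U% = 18.18%

18.18


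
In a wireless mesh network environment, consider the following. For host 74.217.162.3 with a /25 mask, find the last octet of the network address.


Given: IP = 74.217.162.3, prefix = /25
Subnet mask = 255.255.255.128
Last octet of IP: 3
Last octet of mask: 128
Network last octet = 3 AND 128 = 0

0


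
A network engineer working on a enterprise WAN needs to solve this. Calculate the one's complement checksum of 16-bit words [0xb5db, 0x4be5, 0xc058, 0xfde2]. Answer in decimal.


Given words: [0xb5db, 0x4be5, 0xc058, 0xfde2]
Step 1: Sum all words
Raw sum = 46555 + 19429 + 49240 + 64994 = 180218
Step 2: Fold carry: (49146 + 2) = 49148
One's complement = ~49148 & 0xFFFF = 16387

16387


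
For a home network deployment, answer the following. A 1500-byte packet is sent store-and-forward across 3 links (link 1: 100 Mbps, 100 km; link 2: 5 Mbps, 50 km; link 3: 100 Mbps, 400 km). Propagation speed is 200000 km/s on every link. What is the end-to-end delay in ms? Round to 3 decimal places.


Packet = 1500 bytes = 12000 bits. Store-and-forward: sum (t_trans + t_prop) per link.
Link 1: t_trans = 12000/(100*10^6) s = 0.1200 ms; t_prop = 100/200000 s = 0.5000 ms; subtotal = 0.6200 ms
Link 2: t_trans = 12000/(5*10^6) s = 2.4000 ms; t_prop = 50/200000 s = 0.2500 ms; subtotal = 2.6500 ms
Link 3: t_trans = 12000/(100*10^6) s = 0.1200 ms; t_prop = 400/200000 s = 2.0000 ms; subtotal = 2.1200 ms
End-to-end = 0.6200 + 2.6500 + 2.1200 = 5.3900 ms -> 5.390 ms (3 dp)

5.390


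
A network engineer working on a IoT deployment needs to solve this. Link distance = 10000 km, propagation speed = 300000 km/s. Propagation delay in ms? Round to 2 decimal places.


Given: distance = 10000 km, speed = 300000 km/s
Delay = distance / speed = 10000 / 300000 seconds
Delay in ms = 10000 * 1000 / 300000
Delay = 33.3333 ms
Rounded to 2 dp = 33.33 ms

33.33


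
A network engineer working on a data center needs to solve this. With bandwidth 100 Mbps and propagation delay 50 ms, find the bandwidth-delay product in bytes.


Given: bandwidth = 100 Mbps, delay = 50 ms
BDP in bits = 100 * 10^6 * 50 / 1000
BDP in bits = 5000000
BDP in bytes = 5000000 / 8 = 625000

625000


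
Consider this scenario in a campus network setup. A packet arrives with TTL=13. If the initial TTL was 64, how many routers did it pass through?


Given: initial TTL = 64, received TTL = 13
Hops = initial TTL - received TTL
Hops = 64 - 13 = 51

51


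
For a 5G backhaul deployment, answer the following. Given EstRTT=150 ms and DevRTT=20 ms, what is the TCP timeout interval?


Given: EstRTT = 150 ms, DevRTT = 20 ms
Timeout = EstRTT + 4 * DevRTT
4 * DevRTT = 4 * 20 = 80
Timeout = 150 + 80 = 230 ms

230


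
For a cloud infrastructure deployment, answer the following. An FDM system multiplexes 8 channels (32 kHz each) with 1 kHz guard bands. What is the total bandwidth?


Given: 8 channels, 32 kHz each, guard = 1 kHz
Channel bandwidth = 8 * 32 = 256 kHz
Guard bands = 7 gaps * 1 kHz = 7 kHz
Total = 256 + 7 = 263 kHz

263


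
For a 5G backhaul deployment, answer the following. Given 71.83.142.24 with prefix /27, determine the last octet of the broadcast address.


Given: IP = 71.83.142.24, prefix = /27
Host bits = 32 - 27 = 5
Network last octet = 24 AND mask = 0
Host part size = 2^5 - 1 = 31
Broadcast last octet = 0 OR 31 = 31

31


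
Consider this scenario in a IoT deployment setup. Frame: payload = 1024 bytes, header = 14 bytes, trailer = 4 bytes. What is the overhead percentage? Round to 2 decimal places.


Given: payload = 1024 B, header = 14 B, trailer = 4 B
Overhead bytes = header + trailer = 14 + 4 = 18
Total frame = payload + overhead = 1024 + 18 = 1042
Overhead % = 18 / 1042 * 100 = 1.7274% -> 1.73% (2 dp)

1.73


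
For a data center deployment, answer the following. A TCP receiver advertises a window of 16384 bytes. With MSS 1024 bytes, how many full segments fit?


Given: RWND = 16384 bytes, MSS = 1024 bytes
Full segments = floor(RWND / MSS)
Full segments = floor(16384 / 1024)
Full segments = floor(16.0) = 16

16


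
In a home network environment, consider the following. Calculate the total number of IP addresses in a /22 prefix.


Given: CIDR prefix /22
Host bits = 32 - 22 = 10
Total addresses = 2^10 = 1024

1024


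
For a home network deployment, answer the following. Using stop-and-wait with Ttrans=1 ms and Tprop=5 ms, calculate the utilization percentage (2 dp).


Given: Ttrans = 1 ms, Tprop = 5 ms
RTT = 2 * Tprop = 2 * 5 = 10 ms
U = Ttrans / (Ttrans + RTT)
U = 1 / (1 + 10)
U = 1 / 11 = 0.090909
U% = 9.09%

9.09


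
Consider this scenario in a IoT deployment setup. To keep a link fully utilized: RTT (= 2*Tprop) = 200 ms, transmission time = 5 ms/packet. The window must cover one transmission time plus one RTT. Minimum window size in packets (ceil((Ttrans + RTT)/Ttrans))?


Given: Ttrans = 5 ms, RTT = 200 ms (= 2 * Tprop, Tprop = 100 ms)
Time until first ACK returns = Ttrans + RTT = 5 + 200 = 205 ms
Need W * Ttrans >= Ttrans + RTT  ->  W >= (Ttrans + RTT) / Ttrans
(Ttrans + RTT) / Ttrans = 205 / 5 = 41
W_min = ceil(41) = 41

41


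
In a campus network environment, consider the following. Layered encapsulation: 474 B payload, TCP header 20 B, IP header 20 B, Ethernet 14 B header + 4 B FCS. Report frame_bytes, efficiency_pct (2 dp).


TCP segment = 474 + 20 = 494 B
IP packet = 494 + 20 = 514 B
Ethernet frame = 514 + 14 + 4 = 532 B
Efficiency = app / frame = 474 / 532 = 0.890977 = 89.0977% -> 89.10% (2 dp)

532, 89.10


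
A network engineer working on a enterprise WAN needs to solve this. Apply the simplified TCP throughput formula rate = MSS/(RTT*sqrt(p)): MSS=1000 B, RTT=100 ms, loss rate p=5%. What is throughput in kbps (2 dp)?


Given: MSS = 1000 bytes, RTT = 100 ms, loss = 5%
RTT in seconds = 100 / 1000 = 0.1
Loss rate = 5% = 0.05
sqrt(loss) = sqrt(0.05) = 0.223606797750
Throughput (bytes/s) = 1000 / (0.1 * 0.223606797750) = 44721.3595
Throughput (kbps) = 44721.3595 * 8 / 1000 = 357.770876 -> 357.77 kbps (2 dp)

357.77


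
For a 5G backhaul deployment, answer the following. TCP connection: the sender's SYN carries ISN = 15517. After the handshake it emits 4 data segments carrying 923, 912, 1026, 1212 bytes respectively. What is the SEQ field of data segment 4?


The SYN occupies sequence number ISN = 15517, so the first data byte is ISN + 1 = 15518.
SEQ of data segment i = (ISN + 1) + sum of payload sizes of segments 1..i-1.
Segment 1: SEQ = 15518, payload = 923 bytes
Segment 2: SEQ = 16441, payload = 912 bytes
Segment 3: SEQ = 17353, payload = 1026 bytes
Segment 4: SEQ = 18379, payload = 1212 bytes
SEQ of segment 4 = 15518 + 923 + 912 + 1026 = 18379

18379


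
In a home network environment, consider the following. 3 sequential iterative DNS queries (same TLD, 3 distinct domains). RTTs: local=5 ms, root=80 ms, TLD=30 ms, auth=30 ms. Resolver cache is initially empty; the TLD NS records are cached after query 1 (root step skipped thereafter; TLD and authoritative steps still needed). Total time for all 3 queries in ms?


Lookup 1 (cold cache): local + root + TLD + auth = 5 + 80 + 30 + 30 = 145 ms
Lookups 2..3 (TLD NS cached -> skip root; new domain -> still ask TLD and auth): local + TLD + auth = 5 + 30 + 30 = 65 ms each
Remaining 2 lookups: 2 * 65 = 130 ms
Total = 145 + 130 = 275 ms

275


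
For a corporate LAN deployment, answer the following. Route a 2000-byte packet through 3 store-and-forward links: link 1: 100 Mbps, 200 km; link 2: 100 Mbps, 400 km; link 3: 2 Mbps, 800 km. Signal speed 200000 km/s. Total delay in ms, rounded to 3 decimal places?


Packet = 2000 bytes = 16000 bits. Store-and-forward: sum (t_trans + t_prop) per link.
Link 1: t_trans = 16000/(100*10^6) s = 0.1600 ms; t_prop = 200/200000 s = 1.0000 ms; subtotal = 1.1600 ms
Link 2: t_trans = 16000/(100*10^6) s = 0.1600 ms; t_prop = 400/200000 s = 2.0000 ms; subtotal = 2.1600 ms
Link 3: t_trans = 16000/(2*10^6) s = 8.0000 ms; t_prop = 800/200000 s = 4.0000 ms; subtotal = 12.0000 ms
End-to-end = 1.1600 + 2.1600 + 12.0000 = 15.3200 ms -> 15.320 ms (3 dp)

15.320


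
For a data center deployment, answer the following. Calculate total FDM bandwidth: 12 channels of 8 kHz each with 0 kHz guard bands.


Given: 12 channels, 8 kHz each, guard = 0 kHz
Channel bandwidth = 12 * 8 = 96 kHz
Guard bands = 11 gaps * 0 kHz = 0 kHz
Total = 96 + 0 = 96 kHz

96


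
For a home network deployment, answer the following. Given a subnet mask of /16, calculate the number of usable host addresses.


Given: subnet mask /16
Host bits = 32 - 16 = 16
Total addresses = 2^16 = 65536
Usable hosts = 65536 - 2 (network + broadcast) = 65534

65534


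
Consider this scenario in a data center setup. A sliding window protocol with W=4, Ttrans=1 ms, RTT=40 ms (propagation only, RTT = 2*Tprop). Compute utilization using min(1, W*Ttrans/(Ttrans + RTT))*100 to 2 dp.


Given: W = 4, Ttrans = 1 ms, RTT = 40 ms (= 2 * Tprop, Tprop = 20 ms)
Cycle time = Ttrans + RTT = 1 + 40 = 41 ms (first packet sent until its ACK returns)
W * Ttrans = 4 * 1 = 4 ms of sending per cycle
W * Ttrans / (Ttrans + RTT) = 4 / 41 = 0.097561
U = min(1, 0.097561) = 0.097561
U% = 9.76%

9.76


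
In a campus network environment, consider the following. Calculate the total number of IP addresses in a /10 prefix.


Given: CIDR prefix /10
Host bits = 32 - 10 = 22
Total addresses = 2^22 = 4194304

4194304


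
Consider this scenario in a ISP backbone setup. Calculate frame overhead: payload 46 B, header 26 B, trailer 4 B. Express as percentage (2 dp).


Given: payload = 46 B, header = 26 B, trailer = 4 B
Overhead bytes = header + trailer = 26 + 4 = 30
Total frame = payload + overhead = 46 + 30 = 76
Overhead % = 30 / 76 * 100 = 39.4737% -> 39.47% (2 dp)

39.47


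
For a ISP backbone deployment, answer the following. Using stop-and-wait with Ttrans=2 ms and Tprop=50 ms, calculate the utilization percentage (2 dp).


Given: Ttrans = 2 ms, Tprop = 50 ms
RTT = 2 * Tprop = 2 * 50 = 100 ms
U = Ttrans / (Ttrans + RTT)
U = 2 / (2 + 100)
U = 2 / 102 = 0.019608
U% = 1.96%

1.96


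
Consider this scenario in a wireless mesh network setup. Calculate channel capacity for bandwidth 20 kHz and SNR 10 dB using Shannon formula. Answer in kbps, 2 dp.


Given: B = 20 kHz, SNR = 10 dB
SNR linear = 10^(10/10) = 10
1 + SNR = 11
log2(11) = 3.4594316186
C = 20 * 1000 * 3.4594316186 = 69188.6324 bps
C = 69.188632 kbps -> 69.19 kbps (2 dp)

69.19


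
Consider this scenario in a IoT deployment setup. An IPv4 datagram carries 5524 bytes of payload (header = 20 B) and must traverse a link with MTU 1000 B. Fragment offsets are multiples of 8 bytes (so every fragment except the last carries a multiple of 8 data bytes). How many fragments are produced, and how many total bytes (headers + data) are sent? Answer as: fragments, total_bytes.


Max data per non-final fragment = floor((MTU - header)/8)*8 = floor((1000 - 20)/8)*8 = floor(980/8)*8 = 976 B
Final fragment needs no 8-byte alignment: it can carry up to MTU - header = 980 B
Non-final fragments needed = ceil((payload - 980) / 976) = ceil(4544/976) = ceil(4.6557) = 5
Number of fragments = 5 + 1 = 6
Fragment sizes (data): 5 * 976 B + 644 B (last, 644 <= 980 OK)
Total bytes sent = payload + n_frags * header = 5524 + 6*20 = 5524 + 120 = 5644 B

6, 5644


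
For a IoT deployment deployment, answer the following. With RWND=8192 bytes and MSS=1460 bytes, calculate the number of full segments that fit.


Given: RWND = 8192 bytes, MSS = 1460 bytes
Full segments = floor(RWND / MSS)
Full segments = floor(8192 / 1460)
Full segments = floor(5.611) = 5

5


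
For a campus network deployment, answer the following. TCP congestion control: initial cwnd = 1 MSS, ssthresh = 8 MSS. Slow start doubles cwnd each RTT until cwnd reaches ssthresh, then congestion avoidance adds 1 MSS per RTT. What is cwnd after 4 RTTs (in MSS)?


RTT 0: cwnd = 1 MSS (initial)
RTT 1: cwnd = 2 MSS (slow start, doubled)
RTT 2: cwnd = 4 MSS (slow start, doubled)
RTT 3: cwnd = 8 MSS (slow start, doubled)
RTT 4: cwnd = 9 MSS (congestion avoidance, +1)

9


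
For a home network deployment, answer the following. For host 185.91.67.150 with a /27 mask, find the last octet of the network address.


Given: IP = 185.91.67.150, prefix = /27
Subnet mask = 255.255.255.224
Last octet of IP: 150
Last octet of mask: 224
Network last octet = 150 AND 224 = 128

128


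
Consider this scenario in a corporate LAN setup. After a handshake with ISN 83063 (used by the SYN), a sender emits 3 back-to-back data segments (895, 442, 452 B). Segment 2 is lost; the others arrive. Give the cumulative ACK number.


SYN uses sequence number 83063; first data byte = ISN + 1 = 83064.
Segment 1: SEQ = 83064, len = 895 B, covers [83064, 83958]
Segment 2: SEQ = 83959, len = 442 B, covers [83959, 84400] [LOST]
Segment 3: SEQ = 84401, len = 452 B, covers [84401, 84852]
In-order data received: bytes [83064, 83958] (segments 1..1).
Segment 2 missing -> gap begins at byte 83959; later segments buffered out of order.
Cumulative ACK = next expected in-order byte = 83064 + 895 = 83959

83959


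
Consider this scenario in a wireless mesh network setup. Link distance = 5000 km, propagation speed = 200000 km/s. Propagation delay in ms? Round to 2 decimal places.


Given: distance = 5000 km, speed = 200000 km/s
Delay = distance / speed = 5000 / 200000 seconds
Delay in ms = 5000 * 1000 / 200000
Delay = 25.0000 ms
Rounded to 2 dp = 25.00 ms

25.00


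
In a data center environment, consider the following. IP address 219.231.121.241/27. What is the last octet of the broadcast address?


Given: IP = 219.231.121.241, prefix = /27
Host bits = 32 - 27 = 5
Network last octet = 241 AND mask = 224
Host part size = 2^5 - 1 = 31
Broadcast last octet = 224 OR 31 = 255

255


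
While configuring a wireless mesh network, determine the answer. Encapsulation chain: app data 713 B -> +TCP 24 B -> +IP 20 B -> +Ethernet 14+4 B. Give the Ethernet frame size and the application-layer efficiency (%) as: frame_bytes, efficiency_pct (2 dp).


TCP segment = 713 + 24 = 737 B
IP packet = 737 + 20 = 757 B
Ethernet frame = 757 + 14 + 4 = 775 B
Efficiency = app / frame = 713 / 775 = 0.920000 = 92.0000% -> 92.00% (2 dp)

775, 92.00


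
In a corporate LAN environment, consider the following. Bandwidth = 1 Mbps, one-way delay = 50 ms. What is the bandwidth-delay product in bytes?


Given: bandwidth = 1 Mbps, delay = 50 ms
BDP in bits = 1 * 10^6 * 50 / 1000
BDP in bits = 50000
BDP in bytes = 50000 / 8 = 6250

6250


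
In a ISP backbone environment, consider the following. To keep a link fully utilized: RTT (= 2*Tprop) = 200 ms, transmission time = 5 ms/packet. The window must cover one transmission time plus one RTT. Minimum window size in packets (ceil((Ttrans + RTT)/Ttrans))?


Given: Ttrans = 5 ms, RTT = 200 ms (= 2 * Tprop, Tprop = 100 ms)
Time until first ACK returns = Ttrans + RTT = 5 + 200 = 205 ms
Need W * Ttrans >= Ttrans + RTT  ->  W >= (Ttrans + RTT) / Ttrans
(Ttrans + RTT) / Ttrans = 205 / 5 = 41
W_min = ceil(41) = 41

41


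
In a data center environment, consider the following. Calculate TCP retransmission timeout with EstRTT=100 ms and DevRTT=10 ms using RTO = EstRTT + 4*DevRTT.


Given: EstRTT = 100 ms, DevRTT = 10 ms
Timeout = EstRTT + 4 * DevRTT
4 * DevRTT = 4 * 10 = 40
Timeout = 100 + 40 = 140 ms

140


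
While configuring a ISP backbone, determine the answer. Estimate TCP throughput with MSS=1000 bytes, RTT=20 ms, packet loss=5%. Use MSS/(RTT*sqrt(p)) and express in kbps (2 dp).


Given: MSS = 1000 bytes, RTT = 20 ms, loss = 5%
RTT in seconds = 20 / 1000 = 0.02
Loss rate = 5% = 0.05
sqrt(loss) = sqrt(0.05) = 0.223606797750
Throughput (bytes/s) = 1000 / (0.02 * 0.223606797750) = 223606.7977
Throughput (kbps) = 223606.7977 * 8 / 1000 = 1788.854382 -> 1788.85 kbps (2 dp)

1788.85


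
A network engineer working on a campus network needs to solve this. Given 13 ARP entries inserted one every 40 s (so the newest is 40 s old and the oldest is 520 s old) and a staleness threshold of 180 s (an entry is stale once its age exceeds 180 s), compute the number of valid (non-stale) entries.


Ages are k * 520/13 s for k = 1..13 (spacing = 40.0000 s).
Entry k is valid iff k * 520/13 <= 180 iff k <= 13 * 180 / 520 = 4.5000
n_valid = floor(4.5000) = 4
(n_stale = 13 - 4 = 9)

4


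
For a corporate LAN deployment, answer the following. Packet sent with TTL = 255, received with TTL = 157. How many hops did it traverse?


Given: initial TTL = 255, received TTL = 157
Hops = initial TTL - received TTL
Hops = 255 - 157 = 98

98


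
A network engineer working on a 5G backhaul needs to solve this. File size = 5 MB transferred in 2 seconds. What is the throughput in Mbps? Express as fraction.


Given: file = 5 MB, time = 2 s
File in Mb = 5 * 8 = 40 Mb
Throughput = 40 / 2 Mbps
Throughput = 20 Mbps

20


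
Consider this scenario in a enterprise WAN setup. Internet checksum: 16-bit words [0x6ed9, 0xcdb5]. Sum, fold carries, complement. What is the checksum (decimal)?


Given words: [0x6ed9, 0xcdb5]
Step 1: Sum all words
Raw sum = 28377 + 52661 = 81038
Step 2: Fold carry: (15502 + 1) = 15503
One's complement = ~15503 & 0xFFFF = 50032

50032


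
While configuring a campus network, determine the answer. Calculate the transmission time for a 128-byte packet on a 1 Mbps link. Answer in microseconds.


Given: packet = 128 bytes, bandwidth = 1 Mbps
Packet in bits = 128 * 8 = 1024 bits
Bandwidth = 1 * 10^6 = 1000000 bps
Time = 1024 / 1000000 seconds
Time in us = 1024 * 10^6 / 1000000 = 1024

1024


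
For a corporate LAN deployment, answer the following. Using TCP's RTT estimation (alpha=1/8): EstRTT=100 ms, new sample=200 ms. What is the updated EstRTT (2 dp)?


Given: EstRTT = 100 ms, SampleRTT = 200 ms, alpha = 1/8
New EstRTT = (1 - alpha) * EstRTT + alpha * SampleRTT
(7/8) * 100 = 87.5
(1/8) * 200 = 25
New EstRTT = 87.5 + 25 = 112.5 ms -> 112.50 ms (2 dp)

112.50


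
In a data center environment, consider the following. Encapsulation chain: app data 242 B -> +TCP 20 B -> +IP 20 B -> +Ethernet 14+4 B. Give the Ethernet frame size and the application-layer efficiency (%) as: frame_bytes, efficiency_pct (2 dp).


TCP segment = 242 + 20 = 262 B
IP packet = 262 + 20 = 282 B
Ethernet frame = 282 + 14 + 4 = 300 B
Efficiency = app / frame = 242 / 300 = 0.806667 = 80.6667% -> 80.67% (2 dp)

300, 80.67


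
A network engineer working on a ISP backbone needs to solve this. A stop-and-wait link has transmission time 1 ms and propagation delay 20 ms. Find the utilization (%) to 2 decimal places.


Given: Ttrans = 1 ms, Tprop = 20 ms
RTT = 2 * Tprop = 2 * 20 = 40 ms
U = Ttrans / (Ttrans + RTT)
U = 1 / (1 + 40)
U = 1 / 41 = 0.02439
U% = 2.44%

2.44


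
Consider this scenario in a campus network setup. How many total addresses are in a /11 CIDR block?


Given: CIDR prefix /11
Host bits = 32 - 11 = 21
Total addresses = 2^21 = 2097152

2097152


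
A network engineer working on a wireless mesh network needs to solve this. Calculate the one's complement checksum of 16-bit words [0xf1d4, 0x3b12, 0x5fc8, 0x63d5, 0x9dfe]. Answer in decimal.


Given words: [0xf1d4, 0x3b12, 0x5fc8, 0x63d5, 0x9dfe]
Step 1: Sum all words
Raw sum = 61908 + 15122 + 24520 + 25557 + 40446 = 167553
Step 2: Fold carry: (36481 + 2) = 36483
One's complement = ~36483 & 0xFFFF = 29052

29052


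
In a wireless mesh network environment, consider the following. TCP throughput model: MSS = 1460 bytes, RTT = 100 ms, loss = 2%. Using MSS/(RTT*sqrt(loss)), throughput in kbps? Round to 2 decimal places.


Given: MSS = 1460 bytes, RTT = 100 ms, loss = 2%
RTT in seconds = 100 / 1000 = 0.1
Loss rate = 2% = 0.02
sqrt(loss) = sqrt(0.02) = 0.141421356237
Throughput (bytes/s) = 1460 / (0.1 * 0.141421356237) = 103237.5901
Throughput (kbps) = 103237.5901 * 8 / 1000 = 825.900720 -> 825.90 kbps (2 dp)

825.90


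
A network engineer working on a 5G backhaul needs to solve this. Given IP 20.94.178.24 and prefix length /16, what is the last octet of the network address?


Given: IP = 20.94.178.24, prefix = /16
Subnet mask = 255.255.0.0
Last octet of IP: 24
Last octet of mask: 0
Network last octet = 24 AND 0 = 0

0


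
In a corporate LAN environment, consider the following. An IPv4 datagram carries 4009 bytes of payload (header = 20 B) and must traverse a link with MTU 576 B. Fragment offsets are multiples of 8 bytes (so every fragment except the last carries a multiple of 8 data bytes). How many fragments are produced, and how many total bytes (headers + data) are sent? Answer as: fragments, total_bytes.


Max data per non-final fragment = floor((MTU - header)/8)*8 = floor((576 - 20)/8)*8 = floor(556/8)*8 = 552 B
Final fragment needs no 8-byte alignment: it can carry up to MTU - header = 556 B
Non-final fragments needed = ceil((payload - 556) / 552) = ceil(3453/552) = ceil(6.2554) = 7
Number of fragments = 7 + 1 = 8
Fragment sizes (data): 7 * 552 B + 145 B (last, 145 <= 556 OK)
Total bytes sent = payload + n_frags * header = 4009 + 8*20 = 4009 + 160 = 4169 B

8, 4169


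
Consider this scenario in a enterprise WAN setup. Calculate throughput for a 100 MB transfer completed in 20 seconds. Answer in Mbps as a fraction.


Given: file = 100 MB, time = 20 s
File in Mb = 100 * 8 = 800 Mb
Throughput = 800 / 20 Mbps
Throughput = 40 Mbps

40


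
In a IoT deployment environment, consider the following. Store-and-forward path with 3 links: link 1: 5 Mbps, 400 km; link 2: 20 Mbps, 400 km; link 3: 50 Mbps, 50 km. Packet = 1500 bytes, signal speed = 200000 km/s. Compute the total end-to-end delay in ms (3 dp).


Packet = 1500 bytes = 12000 bits. Store-and-forward: sum (t_trans + t_prop) per link.
Link 1: t_trans = 12000/(5*10^6) s = 2.4000 ms; t_prop = 400/200000 s = 2.0000 ms; subtotal = 4.4000 ms
Link 2: t_trans = 12000/(20*10^6) s = 0.6000 ms; t_prop = 400/200000 s = 2.0000 ms; subtotal = 2.6000 ms
Link 3: t_trans = 12000/(50*10^6) s = 0.2400 ms; t_prop = 50/200000 s = 0.2500 ms; subtotal = 0.4900 ms
End-to-end = 4.4000 + 2.6000 + 0.4900 = 7.4900 ms -> 7.490 ms (3 dp)

7.490


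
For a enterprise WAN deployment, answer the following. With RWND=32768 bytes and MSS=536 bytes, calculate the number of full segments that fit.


Given: RWND = 32768 bytes, MSS = 536 bytes
Full segments = floor(RWND / MSS)
Full segments = floor(32768 / 536)
Full segments = floor(61.1343) = 61

61


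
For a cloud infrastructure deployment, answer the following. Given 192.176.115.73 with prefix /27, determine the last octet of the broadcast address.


Given: IP = 192.176.115.73, prefix = /27
Host bits = 32 - 27 = 5
Network last octet = 73 AND mask = 64
Host part size = 2^5 - 1 = 31
Broadcast last octet = 64 OR 31 = 95

95


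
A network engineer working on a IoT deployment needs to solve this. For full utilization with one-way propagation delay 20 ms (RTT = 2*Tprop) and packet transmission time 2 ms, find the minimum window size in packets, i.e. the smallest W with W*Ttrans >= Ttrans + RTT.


Given: Ttrans = 2 ms, RTT = 40 ms (= 2 * Tprop, Tprop = 20 ms)
Time until first ACK returns = Ttrans + RTT = 2 + 40 = 42 ms
Need W * Ttrans >= Ttrans + RTT  ->  W >= (Ttrans + RTT) / Ttrans
(Ttrans + RTT) / Ttrans = 42 / 2 = 21
W_min = ceil(21) = 21

21


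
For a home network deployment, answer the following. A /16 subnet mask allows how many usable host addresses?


Given: subnet mask /16
Host bits = 32 - 16 = 16
Total addresses = 2^16 = 65536
Usable hosts = 65536 - 2 (network + broadcast) = 65534

65534


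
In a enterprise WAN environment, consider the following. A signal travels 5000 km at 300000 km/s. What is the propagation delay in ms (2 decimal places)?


Given: distance = 5000 km, speed = 300000 km/s
Delay = distance / speed = 5000 / 300000 seconds
Delay in ms = 5000 * 1000 / 300000
Delay = 16.6667 ms
Rounded to 2 dp = 16.67 ms

16.67


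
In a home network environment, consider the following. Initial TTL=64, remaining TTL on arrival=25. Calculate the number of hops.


Given: initial TTL = 64, received TTL = 25
Hops = initial TTL - received TTL
Hops = 64 - 25 = 39

39


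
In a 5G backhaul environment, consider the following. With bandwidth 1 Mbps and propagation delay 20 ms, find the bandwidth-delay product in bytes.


Given: bandwidth = 1 Mbps, delay = 20 ms
BDP in bits = 1 * 10^6 * 20 / 1000
BDP in bits = 20000
BDP in bytes = 20000 / 8 = 2500

2500


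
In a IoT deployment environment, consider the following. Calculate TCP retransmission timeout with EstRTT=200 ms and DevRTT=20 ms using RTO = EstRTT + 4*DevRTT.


Given: EstRTT = 200 ms, DevRTT = 20 ms
Timeout = EstRTT + 4 * DevRTT
4 * DevRTT = 4 * 20 = 80
Timeout = 200 + 80 = 280 ms

280


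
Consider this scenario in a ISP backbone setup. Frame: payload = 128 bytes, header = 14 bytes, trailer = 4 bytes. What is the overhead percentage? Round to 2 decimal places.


Given: payload = 128 B, header = 14 B, trailer = 4 B
Overhead bytes = header + trailer = 14 + 4 = 18
Total frame = payload + overhead = 128 + 18 = 146
Overhead % = 18 / 146 * 100 = 12.3288% -> 12.33% (2 dp)

12.33


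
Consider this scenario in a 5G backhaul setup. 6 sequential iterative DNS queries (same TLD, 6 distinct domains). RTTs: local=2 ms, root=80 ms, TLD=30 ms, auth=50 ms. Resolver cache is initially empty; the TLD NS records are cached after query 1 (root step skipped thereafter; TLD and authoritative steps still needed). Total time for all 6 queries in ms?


Lookup 1 (cold cache): local + root + TLD + auth = 2 + 80 + 30 + 50 = 162 ms
Lookups 2..6 (TLD NS cached -> skip root; new domain -> still ask TLD and auth): local + TLD + auth = 2 + 30 + 50 = 82 ms each
Remaining 5 lookups: 5 * 82 = 410 ms
Total = 162 + 410 = 572 ms

572


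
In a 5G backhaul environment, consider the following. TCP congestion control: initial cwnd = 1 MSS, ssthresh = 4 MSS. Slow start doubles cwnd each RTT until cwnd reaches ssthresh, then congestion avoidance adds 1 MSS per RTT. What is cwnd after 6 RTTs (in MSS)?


RTT 0: cwnd = 1 MSS (initial)
RTT 1: cwnd = 2 MSS (slow start, doubled)
RTT 2: cwnd = 4 MSS (slow start, doubled)
RTT 3: cwnd = 5 MSS (congestion avoidance, +1)
RTT 4: cwnd = 6 MSS (congestion avoidance, +1)
RTT 5: cwnd = 7 MSS (congestion avoidance, +1)
RTT 6: cwnd = 8 MSS (congestion avoidance, +1)

8


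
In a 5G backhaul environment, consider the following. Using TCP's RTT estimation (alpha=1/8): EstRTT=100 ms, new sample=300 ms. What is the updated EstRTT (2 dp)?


Given: EstRTT = 100 ms, SampleRTT = 300 ms, alpha = 1/8
New EstRTT = (1 - alpha) * EstRTT + alpha * SampleRTT
(7/8) * 100 = 87.5
(1/8) * 300 = 37.5
New EstRTT = 87.5 + 37.5 = 125 ms -> 125.00 ms (2 dp)

125.00


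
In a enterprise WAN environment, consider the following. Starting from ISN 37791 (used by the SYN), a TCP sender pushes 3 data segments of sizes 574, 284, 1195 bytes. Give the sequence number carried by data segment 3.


The SYN occupies sequence number ISN = 37791, so the first data byte is ISN + 1 = 37792.
SEQ of data segment i = (ISN + 1) + sum of payload sizes of segments 1..i-1.
Segment 1: SEQ = 37792, payload = 574 bytes
Segment 2: SEQ = 38366, payload = 284 bytes
Segment 3: SEQ = 38650, payload = 1195 bytes
SEQ of segment 3 = 37792 + 574 + 284 = 38650

38650


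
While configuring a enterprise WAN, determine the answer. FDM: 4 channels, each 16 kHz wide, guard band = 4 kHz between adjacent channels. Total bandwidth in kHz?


Given: 4 channels, 16 kHz each, guard = 4 kHz
Channel bandwidth = 4 * 16 = 64 kHz
Guard bands = 3 gaps * 4 kHz = 12 kHz
Total = 64 + 12 = 76 kHz

76


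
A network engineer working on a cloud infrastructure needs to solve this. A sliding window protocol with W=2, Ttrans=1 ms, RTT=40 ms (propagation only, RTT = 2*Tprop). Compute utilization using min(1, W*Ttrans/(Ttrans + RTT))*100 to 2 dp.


Given: W = 2, Ttrans = 1 ms, RTT = 40 ms (= 2 * Tprop, Tprop = 20 ms)
Cycle time = Ttrans + RTT = 1 + 40 = 41 ms (first packet sent until its ACK returns)
W * Ttrans = 2 * 1 = 2 ms of sending per cycle
W * Ttrans / (Ttrans + RTT) = 2 / 41 = 0.048780
U = min(1, 0.048780) = 0.048780
U% = 4.88%

4.88


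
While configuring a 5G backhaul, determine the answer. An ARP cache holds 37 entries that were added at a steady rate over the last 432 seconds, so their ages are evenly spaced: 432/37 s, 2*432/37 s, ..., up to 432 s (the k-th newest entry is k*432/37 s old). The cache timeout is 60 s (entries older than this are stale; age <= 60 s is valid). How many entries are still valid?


Ages are k * 432/37 s for k = 1..37 (spacing = 11.6757 s).
Entry k is valid iff k * 432/37 <= 60 iff k <= 37 * 60 / 432 = 5.1389
n_valid = floor(5.1389) = 5
(n_stale = 37 - 5 = 32)

5


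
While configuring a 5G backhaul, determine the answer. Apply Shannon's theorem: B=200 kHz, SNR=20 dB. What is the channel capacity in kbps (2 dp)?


Given: B = 200 kHz, SNR = 20 dB
SNR linear = 10^(20/10) = 100
1 + SNR = 101
log2(101) = 6.6582114828
C = 200 * 1000 * 6.6582114828 = 1331642.2966 bps
C = 1331.642297 kbps -> 1331.64 kbps (2 dp)

1331.64


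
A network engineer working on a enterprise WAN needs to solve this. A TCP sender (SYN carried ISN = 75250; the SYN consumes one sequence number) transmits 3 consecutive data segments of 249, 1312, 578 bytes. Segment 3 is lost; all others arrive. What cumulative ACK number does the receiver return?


SYN uses sequence number 75250; first data byte = ISN + 1 = 75251.
Segment 1: SEQ = 75251, len = 249 B, covers [75251, 75499]
Segment 2: SEQ = 75500, len = 1312 B, covers [75500, 76811]
Segment 3: SEQ = 76812, len = 578 B, covers [76812, 77389] [LOST]
In-order data received: bytes [75251, 76811] (segments 1..2).
Segment 3 missing -> gap begins at byte 76812.
Cumulative ACK = next expected in-order byte = 75251 + 249 + 1312 = 76812

76812


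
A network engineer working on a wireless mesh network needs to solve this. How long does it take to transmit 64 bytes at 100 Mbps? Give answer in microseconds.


Given: packet = 64 bytes, bandwidth = 100 Mbps
Packet in bits = 64 * 8 = 512 bits
Bandwidth = 100 * 10^6 = 100000000 bps
Time = 512 / 100000000 seconds
Time in us = 512 * 10^6 / 100000000 = 5.12

5.12


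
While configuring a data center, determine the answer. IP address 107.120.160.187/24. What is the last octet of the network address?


Given: IP = 107.120.160.187, prefix = /24
Subnet mask = 255.255.255.0
Last octet of IP: 187
Last octet of mask: 0
Network last octet = 187 AND 0 = 0

0


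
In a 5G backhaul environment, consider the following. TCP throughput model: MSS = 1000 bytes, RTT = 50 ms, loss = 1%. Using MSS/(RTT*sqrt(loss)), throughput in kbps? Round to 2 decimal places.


Given: MSS = 1000 bytes, RTT = 50 ms, loss = 1%
RTT in seconds = 50 / 1000 = 0.05
Loss rate = 1% = 0.01
sqrt(loss) = sqrt(0.01) = 0.1
Throughput (bytes/s) = 1000 / (0.05 * 0.1) = 200000.0000
Throughput (kbps) = 200000.0000 * 8 / 1000 = 1600.000000 -> 1600.00 kbps (2 dp)

1600.00


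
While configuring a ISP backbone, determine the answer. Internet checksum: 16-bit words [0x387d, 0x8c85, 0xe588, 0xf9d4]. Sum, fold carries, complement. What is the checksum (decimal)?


Given words: [0x387d, 0x8c85, 0xe588, 0xf9d4]
Step 1: Sum all words
Raw sum = 14461 + 35973 + 58760 + 63956 = 173150
Step 2: Fold carry: (42078 + 2) = 42080
One's complement = ~42080 & 0xFFFF = 23455

23455


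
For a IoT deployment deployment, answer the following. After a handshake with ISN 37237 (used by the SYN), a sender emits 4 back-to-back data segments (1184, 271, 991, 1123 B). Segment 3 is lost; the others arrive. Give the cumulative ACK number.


SYN uses sequence number 37237; first data byte = ISN + 1 = 37238.
Segment 1: SEQ = 37238, len = 1184 B, covers [37238, 38421]
Segment 2: SEQ = 38422, len = 271 B, covers [38422, 38692]
Segment 3: SEQ = 38693, len = 991 B, covers [38693, 39683] [LOST]
Segment 4: SEQ = 39684, len = 1123 B, covers [39684, 40806]
In-order data received: bytes [37238, 38692] (segments 1..2).
Segment 3 missing -> gap begins at byte 38693; later segments buffered out of order.
Cumulative ACK = next expected in-order byte = 37238 + 1184 + 271 = 38693

38693


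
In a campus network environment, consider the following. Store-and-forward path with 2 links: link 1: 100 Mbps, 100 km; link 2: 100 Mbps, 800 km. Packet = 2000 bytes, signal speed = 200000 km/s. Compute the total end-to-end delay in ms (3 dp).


Packet = 2000 bytes = 16000 bits. Store-and-forward: sum (t_trans + t_prop) per link.
Link 1: t_trans = 16000/(100*10^6) s = 0.1600 ms; t_prop = 100/200000 s = 0.5000 ms; subtotal = 0.6600 ms
Link 2: t_trans = 16000/(100*10^6) s = 0.1600 ms; t_prop = 800/200000 s = 4.0000 ms; subtotal = 4.1600 ms
End-to-end = 0.6600 + 4.1600 = 4.8200 ms -> 4.820 ms (3 dp)

4.820


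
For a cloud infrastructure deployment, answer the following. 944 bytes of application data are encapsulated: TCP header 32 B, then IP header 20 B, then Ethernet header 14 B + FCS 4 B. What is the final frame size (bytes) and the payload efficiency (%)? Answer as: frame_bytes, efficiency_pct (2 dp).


TCP segment = 944 + 32 = 976 B
IP packet = 976 + 20 = 996 B
Ethernet frame = 996 + 14 + 4 = 1014 B
Efficiency = app / frame = 944 / 1014 = 0.930966 = 93.0966% -> 93.10% (2 dp)

1014, 93.10


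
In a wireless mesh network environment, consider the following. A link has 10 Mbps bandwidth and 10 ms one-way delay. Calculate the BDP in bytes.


Given: bandwidth = 10 Mbps, delay = 10 ms
BDP in bits = 10 * 10^6 * 10 / 1000
BDP in bits = 100000
BDP in bytes = 100000 / 8 = 12500

12500


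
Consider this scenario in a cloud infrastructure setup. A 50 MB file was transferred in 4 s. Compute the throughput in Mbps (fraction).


Given: file = 50 MB, time = 4 s
File in Mb = 50 * 8 = 400 Mb
Throughput = 400 / 4 Mbps
Throughput = 100 Mbps

100


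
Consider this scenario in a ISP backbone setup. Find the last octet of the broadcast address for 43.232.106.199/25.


Given: IP = 43.232.106.199, prefix = /25
Host bits = 32 - 25 = 7
Network last octet = 199 AND mask = 128
Host part size = 2^7 - 1 = 127
Broadcast last octet = 128 OR 127 = 255

255


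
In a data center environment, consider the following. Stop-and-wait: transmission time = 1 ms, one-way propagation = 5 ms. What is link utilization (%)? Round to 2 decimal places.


Given: Ttrans = 1 ms, Tprop = 5 ms
RTT = 2 * Tprop = 2 * 5 = 10 ms
U = Ttrans / (Ttrans + RTT)
U = 1 / (1 + 10)
U = 1 / 11 = 0.090909
U% = 9.09%

9.09


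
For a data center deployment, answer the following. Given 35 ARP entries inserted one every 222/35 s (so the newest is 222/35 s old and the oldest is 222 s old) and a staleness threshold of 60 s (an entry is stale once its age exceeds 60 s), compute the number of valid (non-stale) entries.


Ages are k * 222/35 s for k = 1..35 (spacing = 6.3429 s).
Entry k is valid iff k * 222/35 <= 60 iff k <= 35 * 60 / 222 = 9.4595
n_valid = floor(9.4595) = 9
(n_stale = 35 - 9 = 26)

9


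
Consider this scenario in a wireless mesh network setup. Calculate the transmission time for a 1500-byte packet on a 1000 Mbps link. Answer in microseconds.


Given: packet = 1500 bytes, bandwidth = 1000 Mbps
Packet in bits = 1500 * 8 = 12000 bits
Bandwidth = 1000 * 10^6 = 1000000000 bps
Time = 12000 / 1000000000 seconds
Time in us = 12000 * 10^6 / 1000000000 = 12

12


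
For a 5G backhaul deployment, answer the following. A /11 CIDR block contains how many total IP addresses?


Given: CIDR prefix /11
Host bits = 32 - 11 = 21
Total addresses = 2^21 = 2097152

2097152


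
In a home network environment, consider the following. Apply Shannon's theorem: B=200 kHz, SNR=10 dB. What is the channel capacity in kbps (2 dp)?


Given: B = 200 kHz, SNR = 10 dB
SNR linear = 10^(10/10) = 10
1 + SNR = 11
log2(11) = 3.4594316186
C = 200 * 1000 * 3.4594316186 = 691886.3237 bps
C = 691.886324 kbps -> 691.89 kbps (2 dp)

691.89


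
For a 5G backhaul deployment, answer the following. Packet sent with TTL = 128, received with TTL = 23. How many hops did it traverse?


Given: initial TTL = 128, received TTL = 23
Hops = initial TTL - received TTL
Hops = 128 - 23 = 105

105
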